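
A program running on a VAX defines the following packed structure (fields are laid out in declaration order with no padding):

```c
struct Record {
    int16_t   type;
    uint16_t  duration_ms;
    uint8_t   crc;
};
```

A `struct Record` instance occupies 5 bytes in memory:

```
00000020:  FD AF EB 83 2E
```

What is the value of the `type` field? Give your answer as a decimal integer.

-20483

`type` is the first field, at byte offset 0, occupying 2 bytes.
Bytes at offsets 0..1: FD AF.
Little-endian stores the least-significant byte at the lowest address.
Reassemble most-significant byte first: AF FD → 0xAFFD.
Top bit is set, so as a signed 16-bit value this is 0xAFFD − 2^16 = -20483.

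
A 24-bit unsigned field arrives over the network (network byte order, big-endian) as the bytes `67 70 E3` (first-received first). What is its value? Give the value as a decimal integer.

6779107

Big-endian stores the most-significant byte at the lowest address.
The bytes are already most-significant first: 0x6770E3.
0x6770E3 = 6779107.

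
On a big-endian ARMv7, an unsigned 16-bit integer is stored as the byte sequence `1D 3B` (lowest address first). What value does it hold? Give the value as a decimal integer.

In big-endian order the high byte comes first in memory.
The bytes are already most-significant first: 0x1D3B.
0x1D3B = 7483.

7483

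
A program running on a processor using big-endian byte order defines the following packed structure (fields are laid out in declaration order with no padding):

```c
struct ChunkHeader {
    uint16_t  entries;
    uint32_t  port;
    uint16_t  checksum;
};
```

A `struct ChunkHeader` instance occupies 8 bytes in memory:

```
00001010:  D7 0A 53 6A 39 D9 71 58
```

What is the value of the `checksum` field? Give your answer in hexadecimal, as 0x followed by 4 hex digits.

`checksum` follows `entries` (2 B), `port` (4 B), so it starts at offset 2 + 4 = 6 and occupies 2 bytes.
Bytes at offsets 6..7: 71 58.
Big-endian: lowest address holds the most-significant byte.
The bytes are already most-significant first: 0x7158.

0x7158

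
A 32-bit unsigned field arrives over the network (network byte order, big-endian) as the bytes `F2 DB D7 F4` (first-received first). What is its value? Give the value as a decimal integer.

4074493940

Big-endian: lowest address holds the most-significant byte.
The bytes are already most-significant first: 0xF2DBD7F4.
0xF2DBD7F4 = 4074493940.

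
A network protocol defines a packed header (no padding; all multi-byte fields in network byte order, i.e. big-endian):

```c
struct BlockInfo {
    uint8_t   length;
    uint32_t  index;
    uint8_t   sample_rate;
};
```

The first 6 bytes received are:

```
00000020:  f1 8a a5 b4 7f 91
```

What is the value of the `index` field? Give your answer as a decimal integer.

2326115455

`index` follows `length` (1 byte), so it starts at byte offset 1 and occupies 4 bytes.
Bytes at offsets 1..4: 8A A5 B4 7F.
In big-endian order the high byte comes first in memory.
The bytes are already most-significant first: 0x8AA5B47F.
0x8AA5B47F = 2326115455.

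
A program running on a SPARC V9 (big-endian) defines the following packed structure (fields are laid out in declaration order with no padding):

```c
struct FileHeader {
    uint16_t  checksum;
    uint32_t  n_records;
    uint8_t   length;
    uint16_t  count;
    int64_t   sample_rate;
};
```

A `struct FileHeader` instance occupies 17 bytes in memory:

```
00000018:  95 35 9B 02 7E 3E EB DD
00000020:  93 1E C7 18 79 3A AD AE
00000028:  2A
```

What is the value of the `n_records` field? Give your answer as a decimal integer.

2600631870

`n_records` follows `checksum` (2 bytes), so it starts at byte offset 2 and occupies 4 bytes.
Bytes at offsets 2..5: 9B 02 7E 3E.
Big-endian stores the most-significant byte at the lowest address.
The bytes are already most-significant first: 0x9B027E3E.
0x9B027E3E = 2600631870.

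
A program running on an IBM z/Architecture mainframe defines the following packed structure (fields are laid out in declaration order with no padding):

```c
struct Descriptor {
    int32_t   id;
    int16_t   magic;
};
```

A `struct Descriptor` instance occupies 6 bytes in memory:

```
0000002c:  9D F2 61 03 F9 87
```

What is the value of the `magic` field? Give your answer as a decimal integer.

`magic` follows `id` (4 bytes), so it starts at byte offset 4 and occupies 2 bytes.
Bytes at offsets 4..5: F9 87.
Big-endian stores the most-significant byte at the lowest address.
The bytes are already most-significant first: 0xF987.
Top bit is set, so as a signed 16-bit value this is 0xF987 − 2^16 = -1657.

-1657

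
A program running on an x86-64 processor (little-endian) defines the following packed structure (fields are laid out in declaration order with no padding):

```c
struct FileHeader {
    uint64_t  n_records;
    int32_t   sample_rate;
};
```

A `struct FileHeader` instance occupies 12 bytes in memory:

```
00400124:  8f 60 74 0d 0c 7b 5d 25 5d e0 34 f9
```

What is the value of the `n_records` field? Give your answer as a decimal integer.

2692443443932979343

`n_records` is the first field, at byte offset 0, occupying 8 bytes.
Bytes at offsets 0..7: 8F 60 74 0D 0C 7B 5D 25.
In little-endian order the low byte comes first in memory.
Reassemble most-significant byte first: 25 5D 7B 0C 0D 74 60 8F → 0x255D7B0C0D74608F.
0x255D7B0C0D74608F = 2692443443932979343.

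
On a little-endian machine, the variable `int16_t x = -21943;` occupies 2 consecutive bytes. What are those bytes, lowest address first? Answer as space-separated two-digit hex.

49 AA

Two's complement of -21943 in 16 bits: 21943 = 0x55B7; invert → 0xAA48; add 1 → 0xAA49.
Split into bytes (most-significant first): AA 49.
Little-endian: lowest address holds the least-significant byte.
So at ascending addresses the bytes are 49 AA.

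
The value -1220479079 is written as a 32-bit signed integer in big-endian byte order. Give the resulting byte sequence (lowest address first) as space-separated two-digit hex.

Two's complement of -1220479079 in 32 bits: 1220479079 = 0x48BF0867; invert → 0xB740F798; add 1 → 0xB740F799.
Split into bytes (most-significant first): B7 40 F7 99.
In big-endian order the high byte comes first in memory.
So the memory order matches the most-significant-first order: B7 40 F7 99.

B7 40 F7 99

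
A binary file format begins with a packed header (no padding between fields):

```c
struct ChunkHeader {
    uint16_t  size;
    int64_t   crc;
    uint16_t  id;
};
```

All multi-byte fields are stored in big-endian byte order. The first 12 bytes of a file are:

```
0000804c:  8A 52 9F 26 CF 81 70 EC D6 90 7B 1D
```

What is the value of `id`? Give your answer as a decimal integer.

`id` follows `size` (2 B), `crc` (8 B), so it starts at offset 2 + 8 = 10 and occupies 2 bytes.
Bytes at offsets 10..11: 7B 1D.
In big-endian order the high byte comes first in memory.
The bytes are already most-significant first: 0x7B1D.
0x7B1D = 31517.

31517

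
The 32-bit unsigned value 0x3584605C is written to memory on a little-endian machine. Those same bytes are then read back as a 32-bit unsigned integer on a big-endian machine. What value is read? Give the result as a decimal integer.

1549829173

Stored little-endian, the bytes at ascending addresses are 5C 60 84 35.
Read back as big-endian, the last byte is least significant, giving 0x5C608435.
0x5C608435 = 1549829173.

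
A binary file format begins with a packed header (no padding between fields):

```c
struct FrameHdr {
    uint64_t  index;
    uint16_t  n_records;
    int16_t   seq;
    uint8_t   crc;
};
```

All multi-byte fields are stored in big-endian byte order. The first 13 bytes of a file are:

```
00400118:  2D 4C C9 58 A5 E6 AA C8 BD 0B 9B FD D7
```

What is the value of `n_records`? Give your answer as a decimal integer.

48395

`n_records` follows `index` (8 bytes), so it starts at byte offset 8 and occupies 2 bytes.
Bytes at offsets 8..9: BD 0B.
Big-endian stores the most-significant byte at the lowest address.
The bytes are already most-significant first: 0xBD0B.
0xBD0B = 48395.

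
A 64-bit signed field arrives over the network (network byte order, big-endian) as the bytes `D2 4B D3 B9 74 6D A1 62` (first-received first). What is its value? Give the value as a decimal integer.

In big-endian order the high byte comes first in memory.
The bytes are already most-significant first: 0xD24BD3B9746DA162.
Top bit is set, so as a signed 64-bit value this is 0xD24BD3B9746DA162 − 2^64 = -3293305909015633566.

-3293305909015633566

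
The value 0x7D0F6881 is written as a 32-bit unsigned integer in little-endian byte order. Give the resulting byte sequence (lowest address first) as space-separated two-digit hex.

Split into bytes (most-significant first): 7D 0F 68 81.
Little-endian stores the least-significant byte at the lowest address.
So at ascending addresses the bytes are 81 68 0F 7D.

81 68 0F 7D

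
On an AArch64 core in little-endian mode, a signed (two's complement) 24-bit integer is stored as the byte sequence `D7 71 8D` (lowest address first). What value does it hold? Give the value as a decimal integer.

-7507497

Little-endian stores the least-significant byte at the lowest address.
Reassemble most-significant byte first: 8D 71 D7 → 0x8D71D7.
Top bit is set, so as a signed 24-bit value this is 0x8D71D7 − 2^24 = -7507497.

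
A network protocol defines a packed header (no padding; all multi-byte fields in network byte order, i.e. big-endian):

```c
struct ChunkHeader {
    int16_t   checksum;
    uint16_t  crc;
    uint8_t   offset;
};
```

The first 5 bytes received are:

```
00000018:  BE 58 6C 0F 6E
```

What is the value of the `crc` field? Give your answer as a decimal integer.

`crc` follows `checksum` (2 bytes), so it starts at byte offset 2 and occupies 2 bytes.
Bytes at offsets 2..3: 6C 0F.
Big-endian stores the most-significant byte at the lowest address.
The bytes are already most-significant first: 0x6C0F.
0x6C0F = 27663.

27663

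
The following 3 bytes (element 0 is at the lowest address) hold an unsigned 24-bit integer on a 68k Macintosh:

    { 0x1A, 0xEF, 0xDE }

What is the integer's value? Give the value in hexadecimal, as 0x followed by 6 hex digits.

0x1AEFDE

Big-endian: lowest address holds the most-significant byte.
The bytes are already most-significant first: 0x1AEFDE.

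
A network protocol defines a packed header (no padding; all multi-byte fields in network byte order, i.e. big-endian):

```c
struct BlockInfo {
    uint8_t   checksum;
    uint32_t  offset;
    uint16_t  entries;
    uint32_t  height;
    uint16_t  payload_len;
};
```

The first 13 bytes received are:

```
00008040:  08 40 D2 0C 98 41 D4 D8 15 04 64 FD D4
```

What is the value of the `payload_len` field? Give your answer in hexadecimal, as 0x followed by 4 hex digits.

0xFDD4

`payload_len` follows `checksum` (1 B), `offset` (4 B), `entries` (2 B), `height` (4 B), so it starts at offset 1 + 4 + 2 + 4 = 11 and occupies 2 bytes.
Bytes at offsets 11..12: FD D4.
Big-endian stores the most-significant byte at the lowest address.
The bytes are already most-significant first: 0xFDD4.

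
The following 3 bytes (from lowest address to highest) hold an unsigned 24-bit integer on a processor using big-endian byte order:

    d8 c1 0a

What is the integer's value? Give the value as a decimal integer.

14205194

Big-endian stores the most-significant byte at the lowest address.
The bytes are already most-significant first: 0xD8C10A.
0xD8C10A = 14205194.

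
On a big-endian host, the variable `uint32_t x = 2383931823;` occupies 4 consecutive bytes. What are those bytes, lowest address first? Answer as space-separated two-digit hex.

8E 17 E9 AF

2383931823 in hexadecimal, padded to 32 bits, is 0x8E17E9AF.
Split into bytes (most-significant first): 8E 17 E9 AF.
Big-endian stores the most-significant byte at the lowest address.
So the memory order matches the most-significant-first order: 8E 17 E9 AF.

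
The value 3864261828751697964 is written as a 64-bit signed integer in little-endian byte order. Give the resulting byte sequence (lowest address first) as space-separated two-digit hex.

2C A8 D8 D5 A8 9D A0 35

3864261828751697964 in hexadecimal, padded to 64 bits, is 0x35A09DA8D5D8A82C.
Split into bytes (most-significant first): 35 A0 9D A8 D5 D8 A8 2C.
Little-endian stores the least-significant byte at the lowest address.
So at ascending addresses the bytes are 2C A8 D8 D5 A8 9D A0 35.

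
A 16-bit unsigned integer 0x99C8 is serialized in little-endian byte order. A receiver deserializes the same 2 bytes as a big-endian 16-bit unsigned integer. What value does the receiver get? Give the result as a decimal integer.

51353

Stored little-endian, the bytes at ascending addresses are C8 99.
Read back as big-endian, the last byte is least significant, giving 0xC899.
0xC899 = 51353.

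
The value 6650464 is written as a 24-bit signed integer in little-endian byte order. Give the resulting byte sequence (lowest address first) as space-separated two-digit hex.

60 7A 65

6650464 in hexadecimal, padded to 24 bits, is 0x657A60.
Split into bytes (most-significant first): 65 7A 60.
Little-endian: lowest address holds the least-significant byte.
So at ascending addresses the bytes are 60 7A 65.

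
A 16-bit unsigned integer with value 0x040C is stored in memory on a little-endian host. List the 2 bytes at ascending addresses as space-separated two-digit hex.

0C 04

Split into bytes (most-significant first): 04 0C.
Little-endian stores the least-significant byte at the lowest address.
So at ascending addresses the bytes are 0C 04.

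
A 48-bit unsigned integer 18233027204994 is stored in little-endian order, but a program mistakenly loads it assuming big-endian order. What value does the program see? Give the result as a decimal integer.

143035769132304

18233027204994 in 48-bit hexadecimal is 0x1095351C1782.
Stored little-endian, the bytes at ascending addresses are 82 17 1C 35 95 10.
Read back as big-endian, the last byte is least significant, giving 0x82171C359510.
0x82171C359510 = 143035769132304.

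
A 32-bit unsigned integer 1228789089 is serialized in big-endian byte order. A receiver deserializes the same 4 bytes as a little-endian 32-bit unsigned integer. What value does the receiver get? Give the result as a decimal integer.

1228789089 in 32-bit hexadecimal is 0x493DD561.
Stored big-endian, the bytes at ascending addresses are 49 3D D5 61.
Read back as little-endian, the first byte is least significant, giving 0x61D53D49.
0x61D53D49 = 1641364809.

1641364809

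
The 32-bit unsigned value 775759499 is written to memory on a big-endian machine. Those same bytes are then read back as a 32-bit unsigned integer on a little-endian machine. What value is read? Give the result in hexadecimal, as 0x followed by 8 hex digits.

0x8B263D2E

775759499 in 32-bit hexadecimal is 0x2E3D268B.
Stored big-endian, the bytes at ascending addresses are 2E 3D 26 8B.
Read back as little-endian, the first byte is least significant, giving 0x8B263D2E.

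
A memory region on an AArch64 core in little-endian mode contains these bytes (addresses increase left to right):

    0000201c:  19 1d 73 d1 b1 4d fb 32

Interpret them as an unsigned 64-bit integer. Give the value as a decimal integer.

Little-endian stores the least-significant byte at the lowest address.
Reassemble most-significant byte first: 32 FB 4D B1 D1 73 1D 19 → 0x32FB4DB1D1731D19.
0x32FB4DB1D1731D19 = 3673615347169303833.

3673615347169303833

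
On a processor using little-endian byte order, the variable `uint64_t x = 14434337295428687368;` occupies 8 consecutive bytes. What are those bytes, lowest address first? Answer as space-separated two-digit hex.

14434337295428687368 in hexadecimal, padded to 64 bits, is 0xC851114B36331608.
Split into bytes (most-significant first): C8 51 11 4B 36 33 16 08.
In little-endian order the low byte comes first in memory.
So at ascending addresses the bytes are 08 16 33 36 4B 11 51 C8.

08 16 33 36 4B 11 51 C8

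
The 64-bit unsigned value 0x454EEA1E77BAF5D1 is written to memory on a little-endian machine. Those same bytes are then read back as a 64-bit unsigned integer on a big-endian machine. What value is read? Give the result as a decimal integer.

Stored little-endian, the bytes at ascending addresses are D1 F5 BA 77 1E EA 4E 45.
Read back as big-endian, the last byte is least significant, giving 0xD1F5BA771EEA4E45.
0xD1F5BA771EEA4E45 = 15129203544003595845.

15129203544003595845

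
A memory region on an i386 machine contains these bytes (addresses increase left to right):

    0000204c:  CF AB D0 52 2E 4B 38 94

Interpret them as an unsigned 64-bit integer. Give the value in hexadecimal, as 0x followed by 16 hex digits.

0x94384B2E52D0ABCF

In little-endian order the low byte comes first in memory.
Reassemble most-significant byte first: 94 38 4B 2E 52 D0 AB CF → 0x94384B2E52D0ABCF.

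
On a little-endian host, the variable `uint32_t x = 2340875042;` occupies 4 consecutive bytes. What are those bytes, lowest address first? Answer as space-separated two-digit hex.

2340875042 in hexadecimal, padded to 32 bits, is 0x8B86EB22.
Split into bytes (most-significant first): 8B 86 EB 22.
Little-endian stores the least-significant byte at the lowest address.
So at ascending addresses the bytes are 22 EB 86 8B.

22 EB 86 8B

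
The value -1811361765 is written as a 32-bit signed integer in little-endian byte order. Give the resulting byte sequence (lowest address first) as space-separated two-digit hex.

Two's complement of -1811361765 in 32 bits: 1811361765 = 0x6BF72FE5; invert → 0x9408D01A; add 1 → 0x9408D01B.
Split into bytes (most-significant first): 94 08 D0 1B.
Little-endian stores the least-significant byte at the lowest address.
So at ascending addresses the bytes are 1B D0 08 94.

1B D0 08 94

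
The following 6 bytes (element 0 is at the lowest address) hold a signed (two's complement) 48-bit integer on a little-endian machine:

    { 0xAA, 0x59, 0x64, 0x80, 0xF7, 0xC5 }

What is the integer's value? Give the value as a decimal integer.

-63808175056470

Little-endian stores the least-significant byte at the lowest address.
Reassemble most-significant byte first: C5 F7 80 64 59 AA → 0xC5F7806459AA.
Top bit is set, so as a signed 48-bit value this is 0xC5F7806459AA − 2^48 = -63808175056470.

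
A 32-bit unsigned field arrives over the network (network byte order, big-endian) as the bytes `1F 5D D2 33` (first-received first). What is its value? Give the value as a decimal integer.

Big-endian stores the most-significant byte at the lowest address.
The bytes are already most-significant first: 0x1F5DD233.
0x1F5DD233 = 526242355.

526242355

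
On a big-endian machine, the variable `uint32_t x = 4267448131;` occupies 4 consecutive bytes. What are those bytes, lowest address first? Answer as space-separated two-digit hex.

4267448131 in hexadecimal, padded to 32 bits, is 0xFE5C1743.
Split into bytes (most-significant first): FE 5C 17 43.
In big-endian order the high byte comes first in memory.
So the memory order matches the most-significant-first order: FE 5C 17 43.

FE 5C 17 43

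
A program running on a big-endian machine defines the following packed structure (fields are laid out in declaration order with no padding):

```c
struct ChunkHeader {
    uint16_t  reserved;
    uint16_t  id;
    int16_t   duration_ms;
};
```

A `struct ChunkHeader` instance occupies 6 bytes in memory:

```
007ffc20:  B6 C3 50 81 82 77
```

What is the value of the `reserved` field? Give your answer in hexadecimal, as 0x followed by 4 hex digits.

`reserved` is the first field, at byte offset 0, occupying 2 bytes.
Bytes at offsets 0..1: B6 C3.
Big-endian stores the most-significant byte at the lowest address.
The bytes are already most-significant first: 0xB6C3.

0xB6C3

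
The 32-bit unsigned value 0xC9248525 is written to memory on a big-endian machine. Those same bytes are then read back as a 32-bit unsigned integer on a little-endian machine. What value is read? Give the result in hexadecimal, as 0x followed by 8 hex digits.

0x258524C9

Stored big-endian, the bytes at ascending addresses are C9 24 85 25.
Read back as little-endian, the first byte is least significant, giving 0x258524C9.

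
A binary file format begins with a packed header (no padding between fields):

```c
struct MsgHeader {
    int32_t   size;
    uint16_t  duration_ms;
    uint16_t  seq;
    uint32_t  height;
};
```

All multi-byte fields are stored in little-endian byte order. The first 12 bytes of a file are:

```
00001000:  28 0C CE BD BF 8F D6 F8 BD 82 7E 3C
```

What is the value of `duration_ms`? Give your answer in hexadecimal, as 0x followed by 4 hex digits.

`duration_ms` follows `size` (4 bytes), so it starts at byte offset 4 and occupies 2 bytes.
Bytes at offsets 4..5: BF 8F.
Little-endian stores the least-significant byte at the lowest address.
Reassemble most-significant byte first: 8F BF → 0x8FBF.

0x8FBF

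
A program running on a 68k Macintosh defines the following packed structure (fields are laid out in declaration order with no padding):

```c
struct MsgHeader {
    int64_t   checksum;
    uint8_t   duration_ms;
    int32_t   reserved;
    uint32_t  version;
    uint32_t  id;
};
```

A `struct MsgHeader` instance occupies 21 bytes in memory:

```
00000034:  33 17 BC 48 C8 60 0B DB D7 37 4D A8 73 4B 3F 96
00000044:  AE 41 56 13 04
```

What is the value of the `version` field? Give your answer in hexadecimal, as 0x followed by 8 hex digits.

0x4B3F96AE

`version` follows `checksum` (8 B), `duration_ms` (1 B), `reserved` (4 B), so it starts at offset 8 + 1 + 4 = 13 and occupies 4 bytes.
Bytes at offsets 13..16: 4B 3F 96 AE.
In big-endian order the high byte comes first in memory.
The bytes are already most-significant first: 0x4B3F96AE.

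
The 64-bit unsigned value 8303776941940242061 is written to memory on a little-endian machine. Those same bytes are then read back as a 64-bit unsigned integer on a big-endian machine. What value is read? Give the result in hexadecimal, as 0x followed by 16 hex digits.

0x8D766D2622F13C73

8303776941940242061 in 64-bit hexadecimal is 0x733CF122266D768D.
Stored little-endian, the bytes at ascending addresses are 8D 76 6D 26 22 F1 3C 73.
Read back as big-endian, the last byte is least significant, giving 0x8D766D2622F13C73.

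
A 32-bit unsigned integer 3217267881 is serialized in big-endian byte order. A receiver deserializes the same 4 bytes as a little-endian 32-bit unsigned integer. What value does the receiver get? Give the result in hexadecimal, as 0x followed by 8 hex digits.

3217267881 in 32-bit hexadecimal is 0xBFC39CA9.
Stored big-endian, the bytes at ascending addresses are BF C3 9C A9.
Read back as little-endian, the first byte is least significant, giving 0xA99CC3BF.

0xA99CC3BF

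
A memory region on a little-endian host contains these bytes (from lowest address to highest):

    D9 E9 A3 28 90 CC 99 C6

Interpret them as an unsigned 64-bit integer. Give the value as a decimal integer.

14310694210475649497

In little-endian order the low byte comes first in memory.
Reassemble most-significant byte first: C6 99 CC 90 28 A3 E9 D9 → 0xC699CC9028A3E9D9.
0xC699CC9028A3E9D9 = 14310694210475649497.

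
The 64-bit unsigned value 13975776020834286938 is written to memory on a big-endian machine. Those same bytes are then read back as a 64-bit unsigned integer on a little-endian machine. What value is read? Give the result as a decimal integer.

13975776020834286938 in 64-bit hexadecimal is 0xC1F3EE3E7E3FFD5A.
Stored big-endian, the bytes at ascending addresses are C1 F3 EE 3E 7E 3F FD 5A.
Read back as little-endian, the first byte is least significant, giving 0x5AFD3F7E3EEEF3C1.
0x5AFD3F7E3EEEF3C1 = 6556466443975586753.

6556466443975586753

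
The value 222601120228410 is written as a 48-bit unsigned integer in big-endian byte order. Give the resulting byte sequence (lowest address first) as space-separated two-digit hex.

222601120228410 in hexadecimal, padded to 48 bits, is 0xCA745CB2A43A.
Split into bytes (most-significant first): CA 74 5C B2 A4 3A.
In big-endian order the high byte comes first in memory.
So the memory order matches the most-significant-first order: CA 74 5C B2 A4 3A.

CA 74 5C B2 A4 3A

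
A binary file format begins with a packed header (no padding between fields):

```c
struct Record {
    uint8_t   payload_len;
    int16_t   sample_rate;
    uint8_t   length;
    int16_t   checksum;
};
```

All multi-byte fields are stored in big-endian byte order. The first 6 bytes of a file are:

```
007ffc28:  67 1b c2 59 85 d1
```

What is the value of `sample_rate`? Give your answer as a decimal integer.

`sample_rate` follows `payload_len` (1 byte), so it starts at byte offset 1 and occupies 2 bytes.
Bytes at offsets 1..2: 1B C2.
Big-endian stores the most-significant byte at the lowest address.
The bytes are already most-significant first: 0x1BC2.
0x1BC2 = 7106.

7106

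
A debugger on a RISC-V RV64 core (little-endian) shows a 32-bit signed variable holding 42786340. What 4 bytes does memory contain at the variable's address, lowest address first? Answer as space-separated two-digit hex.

24 DE 8C 02

42786340 in hexadecimal, padded to 32 bits, is 0x028CDE24.
Split into bytes (most-significant first): 02 8C DE 24.
Little-endian stores the least-significant byte at the lowest address.
So at ascending addresses the bytes are 24 DE 8C 02.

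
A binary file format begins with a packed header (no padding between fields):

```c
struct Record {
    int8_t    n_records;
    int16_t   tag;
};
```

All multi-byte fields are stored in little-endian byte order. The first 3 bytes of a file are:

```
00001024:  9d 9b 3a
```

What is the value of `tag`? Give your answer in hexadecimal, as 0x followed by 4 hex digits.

0x3A9B

`tag` follows `n_records` (1 byte), so it starts at byte offset 1 and occupies 2 bytes.
Bytes at offsets 1..2: 9B 3A.
In little-endian order the low byte comes first in memory.
Reassemble most-significant byte first: 3A 9B → 0x3A9B.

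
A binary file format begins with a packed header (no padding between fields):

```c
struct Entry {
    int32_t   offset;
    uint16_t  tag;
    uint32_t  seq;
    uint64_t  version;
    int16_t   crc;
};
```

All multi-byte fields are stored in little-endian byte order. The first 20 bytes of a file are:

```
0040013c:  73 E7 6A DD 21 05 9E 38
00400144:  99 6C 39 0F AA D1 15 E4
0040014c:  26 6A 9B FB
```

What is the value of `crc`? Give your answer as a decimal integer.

-1125

`crc` follows `offset` (4 B), `tag` (2 B), `seq` (4 B), `version` (8 B), so it starts at offset 4 + 2 + 4 + 8 = 18 and occupies 2 bytes.
Bytes at offsets 18..19: 9B FB.
In little-endian order the low byte comes first in memory.
Reassemble most-significant byte first: FB 9B → 0xFB9B.
Top bit is set, so as a signed 16-bit value this is 0xFB9B − 2^16 = -1125.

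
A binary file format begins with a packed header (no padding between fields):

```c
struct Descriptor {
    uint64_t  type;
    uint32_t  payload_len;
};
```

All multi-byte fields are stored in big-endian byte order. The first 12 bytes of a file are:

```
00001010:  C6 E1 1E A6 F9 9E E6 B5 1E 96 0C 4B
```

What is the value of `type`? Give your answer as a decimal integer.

14330769191770973877

`type` is the first field, at byte offset 0, occupying 8 bytes.
Bytes at offsets 0..7: C6 E1 1E A6 F9 9E E6 B5.
Big-endian: lowest address holds the most-significant byte.
The bytes are already most-significant first: 0xC6E11EA6F99EE6B5.
0xC6E11EA6F99EE6B5 = 14330769191770973877.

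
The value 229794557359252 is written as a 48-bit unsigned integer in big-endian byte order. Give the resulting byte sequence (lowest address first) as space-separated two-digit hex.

D0 FF 36 F6 74 94

229794557359252 in hexadecimal, padded to 48 bits, is 0xD0FF36F67494.
Split into bytes (most-significant first): D0 FF 36 F6 74 94.
In big-endian order the high byte comes first in memory.
So the memory order matches the most-significant-first order: D0 FF 36 F6 74 94.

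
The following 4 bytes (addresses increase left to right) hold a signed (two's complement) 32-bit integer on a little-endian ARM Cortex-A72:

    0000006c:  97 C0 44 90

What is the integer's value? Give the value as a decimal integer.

-1874542441

Little-endian: lowest address holds the least-significant byte.
Reassemble most-significant byte first: 90 44 C0 97 → 0x9044C097.
Top bit is set, so as a signed 32-bit value this is 0x9044C097 − 2^32 = -1874542441.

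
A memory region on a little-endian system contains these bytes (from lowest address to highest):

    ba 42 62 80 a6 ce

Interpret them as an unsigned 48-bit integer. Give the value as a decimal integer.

Little-endian: lowest address holds the least-significant byte.
Reassemble most-significant byte first: CE A6 80 62 42 BA → 0xCEA6806242BA.
0xCEA6806242BA = 227214513816250.

227214513816250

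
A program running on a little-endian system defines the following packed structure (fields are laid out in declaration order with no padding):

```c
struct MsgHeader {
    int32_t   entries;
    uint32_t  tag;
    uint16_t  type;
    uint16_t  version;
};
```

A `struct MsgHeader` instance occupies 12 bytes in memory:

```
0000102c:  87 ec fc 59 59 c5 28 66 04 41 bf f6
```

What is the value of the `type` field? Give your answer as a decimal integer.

16644

`type` follows `entries` (4 B), `tag` (4 B), so it starts at offset 4 + 4 = 8 and occupies 2 bytes.
Bytes at offsets 8..9: 04 41.
Little-endian stores the least-significant byte at the lowest address.
Reassemble most-significant byte first: 41 04 → 0x4104.
0x4104 = 16644.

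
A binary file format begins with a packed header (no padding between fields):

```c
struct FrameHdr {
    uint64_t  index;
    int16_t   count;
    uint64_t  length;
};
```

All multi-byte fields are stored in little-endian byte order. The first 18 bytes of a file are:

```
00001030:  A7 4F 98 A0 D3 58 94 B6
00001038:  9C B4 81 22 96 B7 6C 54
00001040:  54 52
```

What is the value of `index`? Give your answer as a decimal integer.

13156238077411741607

`index` is the first field, at byte offset 0, occupying 8 bytes.
Bytes at offsets 0..7: A7 4F 98 A0 D3 58 94 B6.
Little-endian stores the least-significant byte at the lowest address.
Reassemble most-significant byte first: B6 94 58 D3 A0 98 4F A7 → 0xB69458D3A0984FA7.
0xB69458D3A0984FA7 = 13156238077411741607.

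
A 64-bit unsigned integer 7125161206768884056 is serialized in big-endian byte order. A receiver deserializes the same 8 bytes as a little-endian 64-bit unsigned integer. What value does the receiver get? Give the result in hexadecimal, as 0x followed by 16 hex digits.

0x5859DAE85DA8E162

7125161206768884056 in 64-bit hexadecimal is 0x62E1A85DE8DA5958.
Stored big-endian, the bytes at ascending addresses are 62 E1 A8 5D E8 DA 59 58.
Read back as little-endian, the first byte is least significant, giving 0x5859DAE85DA8E162.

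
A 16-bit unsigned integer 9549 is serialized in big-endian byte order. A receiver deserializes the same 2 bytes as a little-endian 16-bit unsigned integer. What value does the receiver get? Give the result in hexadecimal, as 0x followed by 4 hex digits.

0x4D25

9549 in 16-bit hexadecimal is 0x254D.
Stored big-endian, the bytes at ascending addresses are 25 4D.
Read back as little-endian, the first byte is least significant, giving 0x4D25.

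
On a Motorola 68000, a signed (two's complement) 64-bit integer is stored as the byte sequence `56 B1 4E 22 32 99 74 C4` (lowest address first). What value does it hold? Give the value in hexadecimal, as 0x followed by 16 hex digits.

0x56B14E22329974C4

Big-endian stores the most-significant byte at the lowest address.
The bytes are already most-significant first: 0x56B14E22329974C4.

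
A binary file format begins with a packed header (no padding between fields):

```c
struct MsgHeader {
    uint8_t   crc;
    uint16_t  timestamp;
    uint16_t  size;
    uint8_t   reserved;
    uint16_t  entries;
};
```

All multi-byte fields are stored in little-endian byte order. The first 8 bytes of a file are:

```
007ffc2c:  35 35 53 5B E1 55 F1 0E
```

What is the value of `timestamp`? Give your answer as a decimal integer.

21301

`timestamp` follows `crc` (1 byte), so it starts at byte offset 1 and occupies 2 bytes.
Bytes at offsets 1..2: 35 53.
Little-endian: lowest address holds the least-significant byte.
Reassemble most-significant byte first: 53 35 → 0x5335.
0x5335 = 21301.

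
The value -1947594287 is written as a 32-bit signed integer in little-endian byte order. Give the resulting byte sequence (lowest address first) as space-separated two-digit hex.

Two's complement of -1947594287 in 32 bits: 1947594287 = 0x7415EE2F; invert → 0x8BEA11D0; add 1 → 0x8BEA11D1.
Split into bytes (most-significant first): 8B EA 11 D1.
Little-endian: lowest address holds the least-significant byte.
So at ascending addresses the bytes are D1 11 EA 8B.

D1 11 EA 8B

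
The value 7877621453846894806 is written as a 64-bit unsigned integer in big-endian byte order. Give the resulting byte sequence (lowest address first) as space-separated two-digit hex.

6D 52 EE F9 8F 8A 58 D6

7877621453846894806 in hexadecimal, padded to 64 bits, is 0x6D52EEF98F8A58D6.
Split into bytes (most-significant first): 6D 52 EE F9 8F 8A 58 D6.
Big-endian stores the most-significant byte at the lowest address.
So the memory order matches the most-significant-first order: 6D 52 EE F9 8F 8A 58 D6.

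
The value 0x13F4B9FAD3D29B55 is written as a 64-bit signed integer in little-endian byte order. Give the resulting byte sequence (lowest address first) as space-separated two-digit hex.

55 9B D2 D3 FA B9 F4 13

Split into bytes (most-significant first): 13 F4 B9 FA D3 D2 9B 55.
Little-endian: lowest address holds the least-significant byte.
So at ascending addresses the bytes are 55 9B D2 D3 FA B9 F4 13.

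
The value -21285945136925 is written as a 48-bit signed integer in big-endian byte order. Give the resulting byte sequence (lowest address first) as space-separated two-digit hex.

Two's complement of -21285945136925 in 48 bits: 21285945136925 = 0x135C0532D71D; invert → 0xECA3FACD28E2; add 1 → 0xECA3FACD28E3.
Split into bytes (most-significant first): EC A3 FA CD 28 E3.
In big-endian order the high byte comes first in memory.
So the memory order matches the most-significant-first order: EC A3 FA CD 28 E3.

EC A3 FA CD 28 E3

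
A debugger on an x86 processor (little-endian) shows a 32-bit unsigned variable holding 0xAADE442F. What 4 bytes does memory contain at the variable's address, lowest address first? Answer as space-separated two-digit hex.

2F 44 DE AA

Split into bytes (most-significant first): AA DE 44 2F.
Little-endian: lowest address holds the least-significant byte.
So at ascending addresses the bytes are 2F 44 DE AA.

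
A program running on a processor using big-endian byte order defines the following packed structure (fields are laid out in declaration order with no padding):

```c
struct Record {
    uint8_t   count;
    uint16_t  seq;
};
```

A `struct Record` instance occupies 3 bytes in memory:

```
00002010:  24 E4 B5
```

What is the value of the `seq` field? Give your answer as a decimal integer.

`seq` follows `count` (1 byte), so it starts at byte offset 1 and occupies 2 bytes.
Bytes at offsets 1..2: E4 B5.
Big-endian stores the most-significant byte at the lowest address.
The bytes are already most-significant first: 0xE4B5.
0xE4B5 = 58549.

58549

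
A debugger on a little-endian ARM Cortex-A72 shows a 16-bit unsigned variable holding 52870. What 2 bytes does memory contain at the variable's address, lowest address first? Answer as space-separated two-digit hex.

86 CE

52870 in hexadecimal, padded to 16 bits, is 0xCE86.
Split into bytes (most-significant first): CE 86.
Little-endian: lowest address holds the least-significant byte.
So at ascending addresses the bytes are 86 CE.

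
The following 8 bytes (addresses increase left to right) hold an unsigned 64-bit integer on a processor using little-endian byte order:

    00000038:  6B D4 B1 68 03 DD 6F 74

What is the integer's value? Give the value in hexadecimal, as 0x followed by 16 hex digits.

0x746FDD0368B1D46B

Little-endian stores the least-significant byte at the lowest address.
Reassemble most-significant byte first: 74 6F DD 03 68 B1 D4 6B → 0x746FDD0368B1D46B.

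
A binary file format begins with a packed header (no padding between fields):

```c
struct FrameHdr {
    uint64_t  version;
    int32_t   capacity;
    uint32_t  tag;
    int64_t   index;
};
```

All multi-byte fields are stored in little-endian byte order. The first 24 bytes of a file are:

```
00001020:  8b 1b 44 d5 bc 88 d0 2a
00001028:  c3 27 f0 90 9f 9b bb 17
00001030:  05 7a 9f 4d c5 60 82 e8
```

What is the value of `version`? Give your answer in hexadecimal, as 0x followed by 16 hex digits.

0x2AD088BCD5441B8B

`version` is the first field, at byte offset 0, occupying 8 bytes.
Bytes at offsets 0..7: 8B 1B 44 D5 BC 88 D0 2A.
Little-endian stores the least-significant byte at the lowest address.
Reassemble most-significant byte first: 2A D0 88 BC D5 44 1B 8B → 0x2AD088BCD5441B8B.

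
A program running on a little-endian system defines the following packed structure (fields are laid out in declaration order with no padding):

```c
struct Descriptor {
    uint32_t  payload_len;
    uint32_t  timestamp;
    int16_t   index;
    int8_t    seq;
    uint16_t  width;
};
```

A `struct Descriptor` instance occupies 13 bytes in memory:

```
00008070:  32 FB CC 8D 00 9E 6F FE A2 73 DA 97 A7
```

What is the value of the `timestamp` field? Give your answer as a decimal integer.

`timestamp` follows `payload_len` (4 bytes), so it starts at byte offset 4 and occupies 4 bytes.
Bytes at offsets 4..7: 00 9E 6F FE.
In little-endian order the low byte comes first in memory.
Reassemble most-significant byte first: FE 6F 9E 00 → 0xFE6F9E00.
0xFE6F9E00 = 4268727808.

4268727808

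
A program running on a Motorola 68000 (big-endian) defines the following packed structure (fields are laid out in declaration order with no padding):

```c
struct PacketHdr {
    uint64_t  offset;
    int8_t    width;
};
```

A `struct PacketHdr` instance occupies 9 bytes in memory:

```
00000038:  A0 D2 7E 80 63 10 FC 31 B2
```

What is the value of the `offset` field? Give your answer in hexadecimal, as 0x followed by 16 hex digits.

0xA0D27E806310FC31

`offset` is the first field, at byte offset 0, occupying 8 bytes.
Bytes at offsets 0..7: A0 D2 7E 80 63 10 FC 31.
Big-endian: lowest address holds the most-significant byte.
The bytes are already most-significant first: 0xA0D27E806310FC31.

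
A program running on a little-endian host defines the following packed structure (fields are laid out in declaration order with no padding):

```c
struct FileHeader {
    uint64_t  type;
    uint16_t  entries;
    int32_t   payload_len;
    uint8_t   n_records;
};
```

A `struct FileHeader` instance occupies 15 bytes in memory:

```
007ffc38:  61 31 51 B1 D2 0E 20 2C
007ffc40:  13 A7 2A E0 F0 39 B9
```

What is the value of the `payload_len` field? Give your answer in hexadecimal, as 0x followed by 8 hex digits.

0x39F0E02A

`payload_len` follows `type` (8 B), `entries` (2 B), so it starts at offset 8 + 2 = 10 and occupies 4 bytes.
Bytes at offsets 10..13: 2A E0 F0 39.
Little-endian: lowest address holds the least-significant byte.
Reassemble most-significant byte first: 39 F0 E0 2A → 0x39F0E02A.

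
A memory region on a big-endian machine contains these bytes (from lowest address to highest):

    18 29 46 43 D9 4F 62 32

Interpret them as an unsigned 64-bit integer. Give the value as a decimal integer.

Big-endian stores the most-significant byte at the lowest address.
The bytes are already most-significant first: 0x18294643D94F6232.
0x18294643D94F6232 = 1740999988178018866.

1740999988178018866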